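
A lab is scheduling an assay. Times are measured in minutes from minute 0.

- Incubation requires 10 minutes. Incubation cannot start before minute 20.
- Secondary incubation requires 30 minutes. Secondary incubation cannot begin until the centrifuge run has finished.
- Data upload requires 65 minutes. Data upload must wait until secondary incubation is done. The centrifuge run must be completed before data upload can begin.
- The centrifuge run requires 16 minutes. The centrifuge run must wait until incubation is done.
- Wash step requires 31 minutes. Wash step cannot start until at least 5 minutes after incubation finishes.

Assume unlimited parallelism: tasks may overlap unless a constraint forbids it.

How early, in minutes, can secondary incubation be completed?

Incubation cannot begin until its own release at minute 20. It runs from minute 20 to 20 + 10 = minute 30.
After incubation (finishes minute 30), the centrifuge run can start at minute 30 and finishes at minute 46.
After the centrifuge run (finishes minute 46), secondary incubation can start at minute 46 and finishes at minute 76.

76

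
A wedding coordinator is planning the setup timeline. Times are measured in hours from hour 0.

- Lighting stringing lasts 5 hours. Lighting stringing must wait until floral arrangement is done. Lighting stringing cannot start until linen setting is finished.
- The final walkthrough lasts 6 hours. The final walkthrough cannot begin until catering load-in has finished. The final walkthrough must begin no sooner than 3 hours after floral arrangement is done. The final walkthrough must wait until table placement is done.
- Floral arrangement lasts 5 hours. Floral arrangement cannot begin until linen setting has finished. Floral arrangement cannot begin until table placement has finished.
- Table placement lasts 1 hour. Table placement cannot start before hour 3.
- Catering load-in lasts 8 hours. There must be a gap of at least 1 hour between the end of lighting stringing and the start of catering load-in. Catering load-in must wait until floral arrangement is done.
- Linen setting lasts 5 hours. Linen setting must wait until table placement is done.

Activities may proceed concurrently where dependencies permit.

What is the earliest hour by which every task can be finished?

Table placement cannot begin until its own release at hour 3. It runs from hour 3 to 3 + 1 = hour 4.
Linen setting waits on table placement (finishes hour 4), so it starts at hour 4 and finishes at 4 + 5 = hour 9.
Floral arrangement needs all of linen setting (finishes hour 9); table placement (finishes hour 4). That puts its earliest start at hour 9; it finishes at 9 + 5 = hour 14.
Lighting stringing needs all of floral arrangement (finishes hour 14); linen setting (finishes hour 9). That puts its earliest start at hour 14; it finishes at 14 + 5 = hour 19.
Catering load-in cannot start until lighting stringing (finishes hour 19, plus 1-hour gap → hour 20); floral arrangement (finishes hour 14). The controlling bound is hour 20, so catering load-in finishes at 20 + 8 = hour 28.
The final walkthrough cannot start until catering load-in (finishes hour 28); floral arrangement (finishes hour 14, plus 3-hour gap → hour 17); table placement (finishes hour 4). The controlling bound is hour 28, so the final walkthrough finishes at 28 + 6 = hour 34.
All tasks are finished once the last one completes. Finish times: Table placement at 4, Linen setting at 9, Floral arrangement at 14, Lighting stringing at 19, Catering load-in at 28, The final walkthrough at 34. The latest is hour 34.

34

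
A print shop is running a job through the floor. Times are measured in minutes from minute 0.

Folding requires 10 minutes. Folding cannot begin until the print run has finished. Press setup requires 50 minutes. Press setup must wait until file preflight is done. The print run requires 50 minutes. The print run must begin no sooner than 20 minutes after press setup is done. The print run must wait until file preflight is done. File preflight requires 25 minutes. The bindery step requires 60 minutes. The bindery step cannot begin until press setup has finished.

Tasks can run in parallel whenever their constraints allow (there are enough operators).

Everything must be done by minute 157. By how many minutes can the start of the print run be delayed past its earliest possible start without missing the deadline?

File preflight has no prerequisites, so it starts at minute 0 and finishes at minute 25.
Press setup cannot begin until file preflight (finishes minute 25). It runs from minute 25 to 25 + 50 = minute 75.
The print run has to wait for press setup (finishes minute 75, plus 20-minute gap → minute 95); file preflight (finishes minute 25). The latest of these is minute 95, so the print run runs minute 95 to 95 + 50 = minute 145.

Working backward from the deadline:
Folding has no dependents, so it just needs to finish by minute 157. Starting by 157 − 10 = minute 147 achieves that.
The print run must finish before folding (must start by minute 147). With a 50-minute duration, the print run must start by 147 − 50 = minute 97.
So the print run can start as early as minute 95 and as late as minute 97, giving 97 − 95 = 2 minutes of slack.

2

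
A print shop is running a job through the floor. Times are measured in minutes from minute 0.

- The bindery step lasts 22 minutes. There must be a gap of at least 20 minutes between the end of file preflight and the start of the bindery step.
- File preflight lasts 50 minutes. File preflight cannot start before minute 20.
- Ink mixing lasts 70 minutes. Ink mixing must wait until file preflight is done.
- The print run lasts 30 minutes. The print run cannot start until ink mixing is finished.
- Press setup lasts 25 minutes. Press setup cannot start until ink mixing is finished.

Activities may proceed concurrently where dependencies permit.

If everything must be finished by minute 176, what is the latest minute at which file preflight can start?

Nothing follows press setup; the deadline of minute 176 is its only limit. It must start by 176 − 25 = minute 151.
To finish by minute 176, the print run (duration 30) must start no later than minute 146.
Ink mixing has several dependents: press setup (must start by minute 151); the print run (must start by minute 146). The earliest of those limits is minute 146, so ink mixing must start by 146 − 70 = minute 76.
The bindery step has no dependents, so it just needs to finish by minute 176. Starting by 176 − 22 = minute 154 achieves that.
For file preflight: ink mixing (must start by minute 76); the bindery step (must start by minute 154, minus 20-minute gap → minute 134). The most restrictive is minute 76; with a 50-minute duration, file preflight must start by minute 26.

26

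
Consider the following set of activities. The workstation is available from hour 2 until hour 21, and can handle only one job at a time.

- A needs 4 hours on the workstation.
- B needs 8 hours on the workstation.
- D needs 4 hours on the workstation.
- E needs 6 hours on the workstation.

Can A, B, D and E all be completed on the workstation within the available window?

No

The workstation window is 21 − 2 = 19 hours.
Running back to back, the jobs need 4 + 8 + 4 + 6 = 22 hours on the workstation.
Since 22 > 19, they cannot all fit.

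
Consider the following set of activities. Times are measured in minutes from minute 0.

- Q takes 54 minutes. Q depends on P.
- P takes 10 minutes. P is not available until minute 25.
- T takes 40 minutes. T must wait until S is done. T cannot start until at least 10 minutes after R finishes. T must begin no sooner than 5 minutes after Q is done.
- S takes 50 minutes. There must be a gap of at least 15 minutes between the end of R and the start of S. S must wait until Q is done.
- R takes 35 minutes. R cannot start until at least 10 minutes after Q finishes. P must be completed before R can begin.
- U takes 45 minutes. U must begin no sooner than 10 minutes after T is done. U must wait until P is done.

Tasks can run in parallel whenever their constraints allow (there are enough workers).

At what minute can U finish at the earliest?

294

P waits on its own release at minute 25, so it starts at minute 25 and finishes at 25 + 10 = minute 35.
Q cannot begin until P (finishes minute 35). It runs from minute 35 to 35 + 54 = minute 89.
For R: Q (finishes minute 89, plus 10-minute gap → minute 99); P (finishes minute 35). Taking the maximum gives a start of minute 99, and it finishes at 99 + 35 = minute 134.
S needs all of R (finishes minute 134, plus 15-minute gap → minute 149); Q (finishes minute 89). That puts its earliest start at minute 149; it finishes at 149 + 50 = minute 199.
T needs all of S (finishes minute 199); R (finishes minute 134, plus 10-minute gap → minute 144); Q (finishes minute 89, plus 5-minute gap → minute 94). That puts its earliest start at minute 199; it finishes at 199 + 40 = minute 239.
U cannot start until T (finishes minute 239, plus 10-minute gap → minute 249); P (finishes minute 35). The controlling bound is minute 249, so U finishes at 249 + 45 = minute 294.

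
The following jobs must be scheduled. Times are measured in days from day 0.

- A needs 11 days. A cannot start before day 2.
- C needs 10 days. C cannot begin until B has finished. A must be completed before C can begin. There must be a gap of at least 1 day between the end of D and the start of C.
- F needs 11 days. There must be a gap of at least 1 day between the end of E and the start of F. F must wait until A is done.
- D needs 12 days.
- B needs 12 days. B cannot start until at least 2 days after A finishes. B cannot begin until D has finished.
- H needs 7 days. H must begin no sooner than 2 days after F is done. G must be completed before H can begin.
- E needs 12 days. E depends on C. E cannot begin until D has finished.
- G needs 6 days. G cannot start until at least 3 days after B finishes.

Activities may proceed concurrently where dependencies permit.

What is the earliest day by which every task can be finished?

D can start immediately at day 0; it finishes at day 12.
A cannot begin until its own release at day 2. It runs from day 2 to 2 + 11 = day 13.
For B: A (finishes day 13, plus 2-day gap → day 15); D (finishes day 12). Taking the maximum gives a start of day 15, and it finishes at 15 + 12 = day 27.
G waits on B (finishes day 27, plus 3-day gap → day 30), so it starts at day 30 and finishes at 30 + 6 = day 36.
For C: B (finishes day 27); A (finishes day 13); D (finishes day 12, plus 1-day gap → day 13). Taking the maximum gives a start of day 27, and it finishes at 27 + 10 = day 37.
E cannot start until C (finishes day 37); D (finishes day 12). The controlling bound is day 37, so E finishes at 37 + 12 = day 49.
For F: E (finishes day 49, plus 1-day gap → day 50); A (finishes day 13). Taking the maximum gives a start of day 50, and it finishes at 50 + 11 = day 61.
H needs all of F (finishes day 61, plus 2-day gap → day 63); G (finishes day 36). That puts its earliest start at day 63; it finishes at 63 + 7 = day 70.
All tasks are finished once the last one completes. Finish times: A at 13, B at 27, C at 37, D at 12, E at 49, F at 61, G at 36, H at 70. The latest is day 70.

70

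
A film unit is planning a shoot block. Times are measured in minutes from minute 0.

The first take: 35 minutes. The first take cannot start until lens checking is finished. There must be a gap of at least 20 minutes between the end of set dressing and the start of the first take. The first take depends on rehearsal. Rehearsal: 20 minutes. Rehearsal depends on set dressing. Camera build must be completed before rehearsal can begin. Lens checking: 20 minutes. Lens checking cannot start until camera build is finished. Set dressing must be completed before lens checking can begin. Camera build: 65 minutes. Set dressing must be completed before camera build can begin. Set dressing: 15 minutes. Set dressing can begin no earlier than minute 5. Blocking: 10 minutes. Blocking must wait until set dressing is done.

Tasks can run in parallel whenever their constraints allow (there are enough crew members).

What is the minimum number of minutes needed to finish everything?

140

After its own release at minute 5, set dressing can start at minute 5 and finishes at minute 20.
After set dressing (finishes minute 20), blocking can start at minute 20 and finishes at minute 30.
Camera build cannot begin until set dressing (finishes minute 20). It runs from minute 20 to 20 + 65 = minute 85.
Rehearsal needs all of set dressing (finishes minute 20); camera build (finishes minute 85). That puts its earliest start at minute 85; it finishes at 85 + 20 = minute 105.
Lens checking has to wait for camera build (finishes minute 85); set dressing (finishes minute 20). The latest of these is minute 85, so lens checking runs minute 85 to 85 + 20 = minute 105.
The first take cannot start until lens checking (finishes minute 105); set dressing (finishes minute 20, plus 20-minute gap → minute 40); rehearsal (finishes minute 105). The controlling bound is minute 105, so the first take finishes at 105 + 35 = minute 140.
All tasks are finished once the last one completes. Finish times: Set dressing at 20, Camera build at 85, Lens checking at 105, Blocking at 30, Rehearsal at 105, The first take at 140. The latest is minute 140.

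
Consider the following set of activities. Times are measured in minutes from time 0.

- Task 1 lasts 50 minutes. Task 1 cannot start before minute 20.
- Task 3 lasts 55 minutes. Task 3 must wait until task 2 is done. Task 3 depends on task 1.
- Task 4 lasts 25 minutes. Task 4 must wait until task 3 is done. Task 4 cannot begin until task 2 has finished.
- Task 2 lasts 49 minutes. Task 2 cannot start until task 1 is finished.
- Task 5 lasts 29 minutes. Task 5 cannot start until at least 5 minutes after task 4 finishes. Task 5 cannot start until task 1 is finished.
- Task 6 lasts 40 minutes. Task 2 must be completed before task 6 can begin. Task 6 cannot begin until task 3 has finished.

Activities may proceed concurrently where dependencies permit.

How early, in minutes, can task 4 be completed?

Task 1 waits on its own release at minute 20, so it starts at minute 20 and finishes at 20 + 50 = minute 70.
After task 1 (finishes minute 70), task 2 can start at minute 70 and finishes at minute 119.
For task 3: task 2 (finishes minute 119); task 1 (finishes minute 70). Taking the maximum gives a start of minute 119, and it finishes at 119 + 55 = minute 174.
Task 4 needs all of task 3 (finishes minute 174); task 2 (finishes minute 119). That puts its earliest start at minute 174; it finishes at 174 + 25 = minute 199.

199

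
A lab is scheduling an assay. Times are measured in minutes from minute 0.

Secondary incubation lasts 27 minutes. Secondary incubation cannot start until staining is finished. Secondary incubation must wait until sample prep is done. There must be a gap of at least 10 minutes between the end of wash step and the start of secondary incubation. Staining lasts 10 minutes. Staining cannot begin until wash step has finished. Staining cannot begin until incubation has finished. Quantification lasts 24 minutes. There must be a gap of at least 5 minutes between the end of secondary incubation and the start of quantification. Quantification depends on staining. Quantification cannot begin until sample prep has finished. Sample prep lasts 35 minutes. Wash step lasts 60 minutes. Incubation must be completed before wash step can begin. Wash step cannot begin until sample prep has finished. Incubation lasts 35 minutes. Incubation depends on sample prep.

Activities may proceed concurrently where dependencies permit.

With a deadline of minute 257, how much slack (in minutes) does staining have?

61

Sample prep can start immediately at minute 0; it finishes at minute 35.
Incubation waits on sample prep (finishes minute 35), so it starts at minute 35 and finishes at 35 + 35 = minute 70.
For wash step: incubation (finishes minute 70); sample prep (finishes minute 35). Taking the maximum gives a start of minute 70, and it finishes at 70 + 60 = minute 130.
Staining has to wait for wash step (finishes minute 130); incubation (finishes minute 70). The latest of these is minute 130, so staining runs minute 130 to 130 + 10 = minute 140.

Working backward from the deadline:
Nothing follows quantification; the deadline of minute 257 is its only limit. It must start by 257 − 24 = minute 233.
Secondary incubation feeds into quantification (must start by minute 233, minus 5-minute gap → minute 228); so secondary incubation must finish by minute 228 and therefore start by minute 201.
For staining: secondary incubation (must start by minute 201); quantification (must start by minute 233). The most restrictive is minute 201; with a 10-minute duration, staining must start by minute 191.
So staining can start as early as minute 130 and as late as minute 191, giving 191 − 130 = 61 minutes of slack.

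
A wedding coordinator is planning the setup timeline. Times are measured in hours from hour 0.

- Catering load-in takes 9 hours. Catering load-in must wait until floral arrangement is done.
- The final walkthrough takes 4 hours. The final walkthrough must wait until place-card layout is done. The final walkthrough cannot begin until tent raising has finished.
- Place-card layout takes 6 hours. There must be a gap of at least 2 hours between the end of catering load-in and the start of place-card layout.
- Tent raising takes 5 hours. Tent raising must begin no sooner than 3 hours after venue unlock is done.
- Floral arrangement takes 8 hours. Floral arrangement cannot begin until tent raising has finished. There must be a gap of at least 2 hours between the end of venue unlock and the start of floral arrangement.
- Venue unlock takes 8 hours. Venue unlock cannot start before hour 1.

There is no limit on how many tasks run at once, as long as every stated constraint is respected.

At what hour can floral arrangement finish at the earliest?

Venue unlock waits on its own release at hour 1, so it starts at hour 1 and finishes at 1 + 8 = hour 9.
After venue unlock (finishes hour 9, plus 3-hour gap → hour 12), tent raising can start at hour 12 and finishes at hour 17.
Floral arrangement has to wait for tent raising (finishes hour 17); venue unlock (finishes hour 9, plus 2-hour gap → hour 11). The latest of these is hour 17, so floral arrangement runs hour 17 to 17 + 8 = hour 25.

25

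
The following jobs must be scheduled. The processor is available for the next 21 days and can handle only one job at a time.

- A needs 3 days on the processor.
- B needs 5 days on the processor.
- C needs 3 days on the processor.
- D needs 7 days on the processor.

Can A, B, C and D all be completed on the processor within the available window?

Running back to back, the jobs need 3 + 5 + 3 + 7 = 18 days on the processor.
Since 18 ≤ 21, they fit within the window.

Yes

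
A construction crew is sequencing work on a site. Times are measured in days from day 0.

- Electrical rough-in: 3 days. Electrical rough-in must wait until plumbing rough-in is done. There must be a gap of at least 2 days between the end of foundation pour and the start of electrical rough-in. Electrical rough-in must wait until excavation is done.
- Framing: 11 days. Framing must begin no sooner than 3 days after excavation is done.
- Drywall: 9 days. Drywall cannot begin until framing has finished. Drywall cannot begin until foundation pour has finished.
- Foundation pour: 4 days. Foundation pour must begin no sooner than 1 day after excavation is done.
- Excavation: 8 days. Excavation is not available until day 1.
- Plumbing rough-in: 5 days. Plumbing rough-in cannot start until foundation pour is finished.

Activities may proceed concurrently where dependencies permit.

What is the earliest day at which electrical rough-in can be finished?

22

Excavation cannot begin until its own release at day 1. It runs from day 1 to 1 + 8 = day 9.
Foundation pour cannot begin until excavation (finishes day 9, plus 1-day gap → day 10). It runs from day 10 to 10 + 4 = day 14.
Plumbing rough-in waits on foundation pour (finishes day 14), so it starts at day 14 and finishes at 14 + 5 = day 19.
Electrical rough-in needs all of plumbing rough-in (finishes day 19); foundation pour (finishes day 14, plus 2-day gap → day 16); excavation (finishes day 9). That puts its earliest start at day 19; it finishes at 19 + 3 = day 22.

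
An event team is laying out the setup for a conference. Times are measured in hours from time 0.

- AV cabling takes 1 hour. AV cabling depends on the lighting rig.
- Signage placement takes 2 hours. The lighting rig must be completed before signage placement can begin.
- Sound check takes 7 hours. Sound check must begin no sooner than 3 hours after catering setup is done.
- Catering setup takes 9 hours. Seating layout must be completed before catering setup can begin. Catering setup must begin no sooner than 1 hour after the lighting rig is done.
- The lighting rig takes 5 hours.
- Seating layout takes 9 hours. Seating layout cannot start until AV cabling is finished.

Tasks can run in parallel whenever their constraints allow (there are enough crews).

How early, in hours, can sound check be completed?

Nothing blocks the lighting rig, so it runs from hour 0 to hour 5.
AV cabling cannot begin until the lighting rig (finishes hour 5). It runs from hour 5 to 5 + 1 = hour 6.
Seating layout waits on AV cabling (finishes hour 6), so it starts at hour 6 and finishes at 6 + 9 = hour 15.
For catering setup: seating layout (finishes hour 15); the lighting rig (finishes hour 5, plus 1-hour gap → hour 6). Taking the maximum gives a start of hour 15, and it finishes at 15 + 9 = hour 24.
Sound check cannot begin until catering setup (finishes hour 24, plus 3-hour gap → hour 27). It runs from hour 27 to 27 + 7 = hour 34.

34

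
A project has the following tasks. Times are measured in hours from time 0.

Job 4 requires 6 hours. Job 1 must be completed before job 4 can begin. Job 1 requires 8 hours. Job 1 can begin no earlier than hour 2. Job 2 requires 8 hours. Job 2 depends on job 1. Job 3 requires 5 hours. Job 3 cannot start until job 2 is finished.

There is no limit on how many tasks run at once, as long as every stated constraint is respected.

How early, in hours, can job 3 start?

Job 1 cannot begin until its own release at hour 2. It runs from hour 2 to 2 + 8 = hour 10.
Job 2 cannot begin until job 1 (finishes hour 10). It runs from hour 10 to 10 + 8 = hour 18.
Job 3 waits on job 2 (finishes hour 18), so the earliest it can start is hour 18.

18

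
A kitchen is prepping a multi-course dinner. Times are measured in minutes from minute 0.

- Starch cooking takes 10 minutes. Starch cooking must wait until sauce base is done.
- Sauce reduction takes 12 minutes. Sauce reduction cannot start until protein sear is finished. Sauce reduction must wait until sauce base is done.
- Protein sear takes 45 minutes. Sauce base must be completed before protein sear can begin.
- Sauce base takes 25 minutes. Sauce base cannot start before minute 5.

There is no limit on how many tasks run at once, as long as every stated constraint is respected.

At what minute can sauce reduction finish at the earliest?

Sauce base waits on its own release at minute 5, so it starts at minute 5 and finishes at 5 + 25 = minute 30.
After sauce base (finishes minute 30), protein sear can start at minute 30 and finishes at minute 75.
Sauce reduction has to wait for protein sear (finishes minute 75); sauce base (finishes minute 30). The latest of these is minute 75, so sauce reduction runs minute 75 to 75 + 12 = minute 87.

87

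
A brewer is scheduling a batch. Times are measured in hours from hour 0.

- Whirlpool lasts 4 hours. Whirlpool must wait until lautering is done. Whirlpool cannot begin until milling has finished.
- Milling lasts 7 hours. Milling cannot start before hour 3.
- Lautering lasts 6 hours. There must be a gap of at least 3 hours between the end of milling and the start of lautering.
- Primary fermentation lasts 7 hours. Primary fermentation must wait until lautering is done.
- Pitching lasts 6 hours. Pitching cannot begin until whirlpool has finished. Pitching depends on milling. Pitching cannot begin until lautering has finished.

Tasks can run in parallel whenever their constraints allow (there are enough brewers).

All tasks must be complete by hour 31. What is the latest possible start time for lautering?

15

Nothing follows pitching; the deadline of hour 31 is its only limit. It must start by 31 − 6 = hour 25.
Whirlpool must finish before pitching (must start by hour 25). With a 4-hour duration, whirlpool must start by 25 − 4 = hour 21.
To finish by hour 31, primary fermentation (duration 7) must start no later than hour 24.
For lautering: whirlpool (must start by hour 21); pitching (must start by hour 25); primary fermentation (must start by hour 24). The most restrictive is hour 21; with a 6-hour duration, lautering must start by hour 15.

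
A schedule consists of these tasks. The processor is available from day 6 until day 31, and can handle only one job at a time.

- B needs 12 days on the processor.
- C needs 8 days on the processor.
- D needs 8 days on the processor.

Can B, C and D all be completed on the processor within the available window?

The processor window is 31 − 6 = 25 days.
Running back to back, the jobs need 12 + 8 + 8 = 28 days on the processor.
Since 28 > 25, they cannot all fit.

No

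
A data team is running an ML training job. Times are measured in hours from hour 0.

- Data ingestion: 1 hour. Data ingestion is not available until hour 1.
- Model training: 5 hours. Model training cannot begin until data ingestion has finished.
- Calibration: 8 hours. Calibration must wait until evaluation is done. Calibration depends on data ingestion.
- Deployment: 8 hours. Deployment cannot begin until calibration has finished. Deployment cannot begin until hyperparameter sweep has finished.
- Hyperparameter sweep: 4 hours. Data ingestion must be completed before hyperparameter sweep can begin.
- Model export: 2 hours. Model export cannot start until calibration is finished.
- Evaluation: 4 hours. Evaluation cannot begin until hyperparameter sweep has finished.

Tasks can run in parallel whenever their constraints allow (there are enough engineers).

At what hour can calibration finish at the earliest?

Data ingestion cannot begin until its own release at hour 1. It runs from hour 1 to 1 + 1 = hour 2.
Hyperparameter sweep cannot begin until data ingestion (finishes hour 2). It runs from hour 2 to 2 + 4 = hour 6.
Evaluation cannot begin until hyperparameter sweep (finishes hour 6). It runs from hour 6 to 6 + 4 = hour 10.
Calibration has to wait for evaluation (finishes hour 10); data ingestion (finishes hour 2). The latest of these is hour 10, so calibration runs hour 10 to 10 + 8 = hour 18.

18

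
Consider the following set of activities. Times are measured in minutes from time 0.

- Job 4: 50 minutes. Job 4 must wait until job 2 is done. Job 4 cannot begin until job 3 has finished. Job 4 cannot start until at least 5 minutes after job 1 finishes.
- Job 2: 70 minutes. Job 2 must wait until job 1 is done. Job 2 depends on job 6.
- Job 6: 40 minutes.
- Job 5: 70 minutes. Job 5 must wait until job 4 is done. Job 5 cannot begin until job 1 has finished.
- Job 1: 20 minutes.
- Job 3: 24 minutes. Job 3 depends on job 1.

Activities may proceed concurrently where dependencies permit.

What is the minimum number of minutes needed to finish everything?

230

Job 6 can start immediately at minute 0; it finishes at minute 40.
Nothing blocks job 1, so it runs from minute 0 to minute 20.
Job 3 waits on job 1 (finishes minute 20), so it starts at minute 20 and finishes at 20 + 24 = minute 44.
Job 2 has to wait for job 1 (finishes minute 20); job 6 (finishes minute 40). The latest of these is minute 40, so job 2 runs minute 40 to 40 + 70 = minute 110.
Job 4 needs all of job 2 (finishes minute 110); job 3 (finishes minute 44); job 1 (finishes minute 20, plus 5-minute gap → minute 25). That puts its earliest start at minute 110; it finishes at 110 + 50 = minute 160.
Job 5 cannot start until job 4 (finishes minute 160); job 1 (finishes minute 20). The controlling bound is minute 160, so job 5 finishes at 160 + 70 = minute 230.
All tasks are finished once the last one completes. Finish times: Job 1 at 20, Job 2 at 110, Job 3 at 44, Job 4 at 160, Job 5 at 230, Job 6 at 40. The latest is minute 230.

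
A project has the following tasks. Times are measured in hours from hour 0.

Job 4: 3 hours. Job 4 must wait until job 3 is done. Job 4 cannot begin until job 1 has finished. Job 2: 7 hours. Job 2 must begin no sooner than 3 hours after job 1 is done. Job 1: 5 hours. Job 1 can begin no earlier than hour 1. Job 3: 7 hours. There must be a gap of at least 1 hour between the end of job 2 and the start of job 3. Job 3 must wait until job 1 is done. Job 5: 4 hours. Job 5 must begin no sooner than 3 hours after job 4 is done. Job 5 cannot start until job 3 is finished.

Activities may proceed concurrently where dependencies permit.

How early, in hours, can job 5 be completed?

34

Job 1 waits on its own release at hour 1, so it starts at hour 1 and finishes at 1 + 5 = hour 6.
Job 2 waits on job 1 (finishes hour 6, plus 3-hour gap → hour 9), so it starts at hour 9 and finishes at 9 + 7 = hour 16.
Job 3 cannot start until job 2 (finishes hour 16, plus 1-hour gap → hour 17); job 1 (finishes hour 6). The controlling bound is hour 17, so job 3 finishes at 17 + 7 = hour 24.
Job 4 cannot start until job 3 (finishes hour 24); job 1 (finishes hour 6). The controlling bound is hour 24, so job 4 finishes at 24 + 3 = hour 27.
Job 5 has to wait for job 4 (finishes hour 27, plus 3-hour gap → hour 30); job 3 (finishes hour 24). The latest of these is hour 30, so job 5 runs hour 30 to 30 + 4 = hour 34.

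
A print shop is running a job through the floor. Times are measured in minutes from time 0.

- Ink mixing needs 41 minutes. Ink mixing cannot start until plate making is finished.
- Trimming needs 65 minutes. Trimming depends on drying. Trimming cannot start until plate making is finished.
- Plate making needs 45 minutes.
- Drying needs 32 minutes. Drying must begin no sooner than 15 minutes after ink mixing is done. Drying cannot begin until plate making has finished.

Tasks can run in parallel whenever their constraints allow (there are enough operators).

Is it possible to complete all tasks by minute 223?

Yes

Nothing blocks plate making, so it runs from minute 0 to minute 45.
Ink mixing waits on plate making (finishes minute 45), so it starts at minute 45 and finishes at 45 + 41 = minute 86.
Drying has to wait for ink mixing (finishes minute 86, plus 15-minute gap → minute 101); plate making (finishes minute 45). The latest of these is minute 101, so drying runs minute 101 to 101 + 32 = minute 133.
Trimming has to wait for drying (finishes minute 133); plate making (finishes minute 45). The latest of these is minute 133, so trimming runs minute 133 to 133 + 65 = minute 198.
Every task is finished by minute 198, which is no later than the deadline of 223, so the schedule is feasible.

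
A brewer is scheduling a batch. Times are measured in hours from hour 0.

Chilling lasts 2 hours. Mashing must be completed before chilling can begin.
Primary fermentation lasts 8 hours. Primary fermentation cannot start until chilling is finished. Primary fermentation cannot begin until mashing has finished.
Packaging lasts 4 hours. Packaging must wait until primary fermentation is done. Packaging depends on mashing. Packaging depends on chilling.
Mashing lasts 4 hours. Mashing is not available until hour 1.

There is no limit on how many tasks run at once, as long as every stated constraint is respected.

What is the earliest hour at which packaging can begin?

15

Mashing waits on its own release at hour 1, so it starts at hour 1 and finishes at 1 + 4 = hour 5.
Chilling cannot begin until mashing (finishes hour 5). It runs from hour 5 to 5 + 2 = hour 7.
Primary fermentation has to wait for chilling (finishes hour 7); mashing (finishes hour 5). The latest of these is hour 7, so primary fermentation runs hour 7 to 7 + 8 = hour 15.
Packaging waits on primary fermentation (finishes hour 15); mashing (finishes hour 5); chilling (finishes hour 7). The latest of these is hour 15, which is the earliest packaging can start.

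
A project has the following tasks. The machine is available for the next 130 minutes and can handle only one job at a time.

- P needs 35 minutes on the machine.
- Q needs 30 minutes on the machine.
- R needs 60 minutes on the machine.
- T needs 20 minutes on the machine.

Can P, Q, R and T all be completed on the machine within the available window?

No

Running back to back, the jobs need 35 + 30 + 60 + 20 = 145 minutes on the machine.
Since 145 > 130, they cannot all fit.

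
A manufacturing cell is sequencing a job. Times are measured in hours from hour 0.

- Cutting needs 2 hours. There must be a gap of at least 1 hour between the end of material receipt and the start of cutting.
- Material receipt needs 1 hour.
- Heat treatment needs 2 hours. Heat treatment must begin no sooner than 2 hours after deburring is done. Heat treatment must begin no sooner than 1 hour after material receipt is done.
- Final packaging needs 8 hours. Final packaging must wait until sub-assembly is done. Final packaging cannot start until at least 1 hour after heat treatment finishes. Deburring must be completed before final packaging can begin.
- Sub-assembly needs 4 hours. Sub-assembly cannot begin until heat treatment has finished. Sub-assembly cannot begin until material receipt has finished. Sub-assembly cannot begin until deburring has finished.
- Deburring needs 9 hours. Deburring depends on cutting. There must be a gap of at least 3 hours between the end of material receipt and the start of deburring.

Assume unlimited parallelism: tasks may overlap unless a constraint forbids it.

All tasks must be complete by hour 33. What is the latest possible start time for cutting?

6

Final packaging has no dependents, so it just needs to finish by hour 33. Starting by 33 − 8 = hour 25 achieves that.
Since final packaging (must start by hour 25) depends on it, sub-assembly must finish by hour 25. Backing off its 4-hour duration gives a latest start of hour 21.
Heat treatment feeds sub-assembly (must start by hour 21); final packaging (must start by hour 25, minus 1-hour gap → hour 24). Taking the minimum, heat treatment must finish by hour 21 and start by 21 − 2 = hour 19.
For deburring: heat treatment (must start by hour 19, minus 2-hour gap → hour 17); sub-assembly (must start by hour 21); final packaging (must start by hour 25). The most restrictive is hour 17; with a 9-hour duration, deburring must start by hour 8.
Cutting feeds into deburring (must start by hour 8); so cutting must finish by hour 8 and therefore start by hour 6.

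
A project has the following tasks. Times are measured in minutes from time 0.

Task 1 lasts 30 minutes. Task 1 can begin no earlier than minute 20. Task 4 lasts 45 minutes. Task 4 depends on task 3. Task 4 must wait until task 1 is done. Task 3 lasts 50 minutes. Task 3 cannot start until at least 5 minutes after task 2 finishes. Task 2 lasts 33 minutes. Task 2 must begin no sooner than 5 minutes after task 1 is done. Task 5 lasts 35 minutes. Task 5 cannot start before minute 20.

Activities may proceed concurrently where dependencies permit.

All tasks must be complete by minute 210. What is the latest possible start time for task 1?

Nothing follows task 4; the deadline of minute 210 is its only limit. It must start by 210 − 45 = minute 165.
Task 3 must finish before task 4 (must start by minute 165). With a 50-minute duration, task 3 must start by 165 − 50 = minute 115.
Since task 3 (must start by minute 115, minus 5-minute gap → minute 110) depends on it, task 2 must finish by minute 110. Backing off its 33-minute duration gives a latest start of minute 77.
Task 1 has several dependents: task 2 (must start by minute 77, minus 5-minute gap → minute 72); task 4 (must start by minute 165). The earliest of those limits is minute 72, so task 1 must start by 72 − 30 = minute 42.

42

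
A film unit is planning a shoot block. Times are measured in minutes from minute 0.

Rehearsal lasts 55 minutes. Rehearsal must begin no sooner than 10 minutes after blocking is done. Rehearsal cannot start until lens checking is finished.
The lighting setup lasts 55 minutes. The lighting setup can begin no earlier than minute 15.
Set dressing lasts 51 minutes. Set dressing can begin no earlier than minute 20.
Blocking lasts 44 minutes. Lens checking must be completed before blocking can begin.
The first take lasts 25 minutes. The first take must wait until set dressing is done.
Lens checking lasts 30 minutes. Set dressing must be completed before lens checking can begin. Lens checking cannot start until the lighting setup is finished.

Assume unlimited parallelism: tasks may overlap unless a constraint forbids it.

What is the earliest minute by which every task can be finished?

210

The lighting setup waits on its own release at minute 15, so it starts at minute 15 and finishes at 15 + 55 = minute 70.
Set dressing waits on its own release at minute 20, so it starts at minute 20 and finishes at 20 + 51 = minute 71.
The first take waits on set dressing (finishes minute 71), so it starts at minute 71 and finishes at 71 + 25 = minute 96.
Lens checking has to wait for set dressing (finishes minute 71); the lighting setup (finishes minute 70). The latest of these is minute 71, so lens checking runs minute 71 to 71 + 30 = minute 101.
Blocking cannot begin until lens checking (finishes minute 101). It runs from minute 101 to 101 + 44 = minute 145.
For rehearsal: blocking (finishes minute 145, plus 10-minute gap → minute 155); lens checking (finishes minute 101). Taking the maximum gives a start of minute 155, and it finishes at 155 + 55 = minute 210.
All tasks are finished once the last one completes. Finish times: Set dressing at 71, The lighting setup at 70, Lens checking at 101, Blocking at 145, Rehearsal at 210, The first take at 96. The latest is minute 210.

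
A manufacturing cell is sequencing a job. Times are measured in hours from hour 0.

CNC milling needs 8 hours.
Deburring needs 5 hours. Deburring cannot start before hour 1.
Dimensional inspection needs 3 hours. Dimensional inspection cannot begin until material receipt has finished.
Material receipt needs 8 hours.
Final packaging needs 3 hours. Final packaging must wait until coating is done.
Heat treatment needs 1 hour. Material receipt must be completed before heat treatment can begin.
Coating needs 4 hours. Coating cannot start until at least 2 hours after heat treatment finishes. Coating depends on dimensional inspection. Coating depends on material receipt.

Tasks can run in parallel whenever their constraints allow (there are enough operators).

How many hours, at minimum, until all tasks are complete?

CNC milling can start immediately at hour 0; it finishes at hour 8.
Deburring cannot begin until its own release at hour 1. It runs from hour 1 to 1 + 5 = hour 6.
Nothing blocks material receipt, so it runs from hour 0 to hour 8.
After material receipt (finishes hour 8), dimensional inspection can start at hour 8 and finishes at hour 11.
After material receipt (finishes hour 8), heat treatment can start at hour 8 and finishes at hour 9.
Coating needs all of heat treatment (finishes hour 9, plus 2-hour gap → hour 11); dimensional inspection (finishes hour 11); material receipt (finishes hour 8). That puts its earliest start at hour 11; it finishes at 11 + 4 = hour 15.
Final packaging cannot begin until coating (finishes hour 15). It runs from hour 15 to 15 + 3 = hour 18.
All tasks are finished once the last one completes. Finish times: Material receipt at 8, Deburring at 6, CNC milling at 8, Heat treatment at 9, Dimensional inspection at 11, Coating at 15, Final packaging at 18. The latest is hour 18.

18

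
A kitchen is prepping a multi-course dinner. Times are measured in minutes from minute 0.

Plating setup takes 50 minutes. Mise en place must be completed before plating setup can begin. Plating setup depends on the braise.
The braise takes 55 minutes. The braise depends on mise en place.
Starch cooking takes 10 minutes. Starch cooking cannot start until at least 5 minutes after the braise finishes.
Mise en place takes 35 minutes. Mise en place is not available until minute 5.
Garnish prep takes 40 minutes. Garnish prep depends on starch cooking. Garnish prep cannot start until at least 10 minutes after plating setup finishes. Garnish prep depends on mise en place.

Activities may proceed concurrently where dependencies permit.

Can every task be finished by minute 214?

Mise en place waits on its own release at minute 5, so it starts at minute 5 and finishes at 5 + 35 = minute 40.
After mise en place (finishes minute 40), the braise can start at minute 40 and finishes at minute 95.
Plating setup cannot start until mise en place (finishes minute 40); the braise (finishes minute 95). The controlling bound is minute 95, so plating setup finishes at 95 + 50 = minute 145.
Starch cooking waits on the braise (finishes minute 95, plus 5-minute gap → minute 100), so it starts at minute 100 and finishes at 100 + 10 = minute 110.
For garnish prep: starch cooking (finishes minute 110); plating setup (finishes minute 145, plus 10-minute gap → minute 155); mise en place (finishes minute 40). Taking the maximum gives a start of minute 155, and it finishes at 155 + 40 = minute 195.
Every task is finished by minute 195, which is no later than the deadline of 214, so the schedule is feasible.

Yes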